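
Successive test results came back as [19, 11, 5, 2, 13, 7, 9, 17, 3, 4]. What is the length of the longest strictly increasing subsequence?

4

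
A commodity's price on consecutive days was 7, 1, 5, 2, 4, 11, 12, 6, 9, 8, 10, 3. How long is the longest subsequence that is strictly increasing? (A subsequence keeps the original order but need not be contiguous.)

Track the smallest tail for each achievable length (strict):
7 → extends → [7]
1 → replaces 7 → [1]
5 → extends → [1, 5]
2 → replaces 5 → [1, 2]
4 → extends → [1, 2, 4]
11 → extends → [1, 2, 4, 11]
12 → extends → [1, 2, 4, 11, 12]
6 → replaces 11 → [1, 2, 4, 6, 12]
9 → replaces 12 → [1, 2, 4, 6, 9]
8 → replaces 9 → [1, 2, 4, 6, 8]
10 → extends → [1, 2, 4, 6, 8, 10]
3 → replaces 4 → [1, 2, 3, 6, 8, 10]
Six tails, so the longest strictly increasing subsequence has length 6 (e.g. 1, 2, 4, 6, 9, 10).

6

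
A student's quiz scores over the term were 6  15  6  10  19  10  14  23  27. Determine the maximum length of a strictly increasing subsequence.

Let dp[i] be the length of the longest such subsequence ending at index i:
i:      1  2  3  4  5  6  7  8  9
a[i]:   6 15  6 10 19 10 14 23 27
dp:     1  2  1  2  3  2  3  4  5
Maximum dp value is 5.

5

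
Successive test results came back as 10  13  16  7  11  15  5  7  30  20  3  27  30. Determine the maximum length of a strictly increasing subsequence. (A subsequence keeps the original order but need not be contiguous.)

6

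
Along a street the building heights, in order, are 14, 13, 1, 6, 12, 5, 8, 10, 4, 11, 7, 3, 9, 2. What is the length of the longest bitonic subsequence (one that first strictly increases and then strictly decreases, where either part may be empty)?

inc[i] = longest strictly increasing subsequence ending at i; dec[i] = longest strictly decreasing subsequence starting at i:
i:      1  2  3  4  5  6  7  8  9 10 11 12 13 14
a[i]:  14 13  1  6 12  5  8 10  4 11  7  3  9  2
inc:    1  1  1  2  3  2  3  4  2  5  3  2  4  2
dec:    7  6  1  5  5  4  4  4  3  4  3  2  2  1
Best peak at i=10 (value 11): inc=5, dec=4, length 5+4−1 = 8.

8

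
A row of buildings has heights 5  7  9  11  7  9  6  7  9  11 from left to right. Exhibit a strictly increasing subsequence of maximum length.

Patience tails give the LIS length; then backtrack through the dp parents:
5 → extends → [5]
7 → extends → [5, 7]
9 → extends → [5, 7, 9]
11 → extends → [5, 7, 9, 11]
7 → already a tail → [5, 7, 9, 11]
9 → already a tail → [5, 7, 9, 11]
6 → replaces 7 → [5, 6, 9, 11]
7 → replaces 9 → [5, 6, 7, 11]
9 → replaces 11 → [5, 6, 7, 9]
11 → extends → [5, 6, 7, 9, 11]
Length 5; one witness is 5, 6, 7, 9, 11.

5, 6, 7, 9, 11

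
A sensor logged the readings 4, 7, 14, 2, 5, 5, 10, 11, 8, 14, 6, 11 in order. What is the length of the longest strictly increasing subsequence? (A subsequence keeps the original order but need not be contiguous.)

5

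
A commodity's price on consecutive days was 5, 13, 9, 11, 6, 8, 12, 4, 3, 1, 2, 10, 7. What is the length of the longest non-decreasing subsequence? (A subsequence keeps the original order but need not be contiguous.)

4

Track the smallest tail for each achievable length (allowing ties):
5 → extends → [5]
13 → extends → [5, 13]
9 → replaces 13 → [5, 9]
11 → extends → [5, 9, 11]
6 → replaces 9 → [5, 6, 11]
8 → replaces 11 → [5, 6, 8]
12 → extends → [5, 6, 8, 12]
4 → replaces 5 → [4, 6, 8, 12]
3 → replaces 4 → [3, 6, 8, 12]
1 → replaces 3 → [1, 6, 8, 12]
2 → replaces 6 → [1, 2, 8, 12]
10 → replaces 12 → [1, 2, 8, 10]
7 → replaces 8 → [1, 2, 7, 10]
Four tails, so the longest non-decreasing subsequence has length 4 (e.g. 5, 9, 11, 12).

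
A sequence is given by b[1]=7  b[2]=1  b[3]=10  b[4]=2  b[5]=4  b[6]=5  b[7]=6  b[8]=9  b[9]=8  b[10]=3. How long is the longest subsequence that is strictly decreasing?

Let dp[i] be the longest strictly decreasing subsequence ending at i:
i:      1  2  3  4  5  6  7  8  9 10
b[i]:   7  1 10  2  4  5  6  9  8  3
dp:     1  2  1  2  2  2  2  2  3  4
Maximum is 4.

4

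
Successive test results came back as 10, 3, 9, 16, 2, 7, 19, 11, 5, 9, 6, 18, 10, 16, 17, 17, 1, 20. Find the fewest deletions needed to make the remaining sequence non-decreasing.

10

Fewest deletions = n − (longest non-decreasing subsequence).
i:      1  2  3  4  5  6  7  8  9 10 11 12 13 14 15 16 17 18
a[i]:  10  3  9 16  2  7 19 11  5  9  6 18 10 16 17 17  1 20
dp:     1  1  2  3  1  2  4  3  2  3  3  4  4  5  6  7  1  8
max dp = 8, so deletions = 18 − 8 = 10.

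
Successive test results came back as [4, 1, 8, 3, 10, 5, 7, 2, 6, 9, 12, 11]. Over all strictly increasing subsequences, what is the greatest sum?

Let S[i] be the best sum of a strictly increasing subsequence ending at i:
i:      1  2  3  4  5  6  7  8  9 10 11 12
a[i]:   4  1  8  3 10  5  7  2  6  9 12 11
S:      4  1 12  4 22  9 16  3 15 25 37 36
Maximum is 37 (e.g. 1 + 3 + 5 + 7 + 9 + 12).

37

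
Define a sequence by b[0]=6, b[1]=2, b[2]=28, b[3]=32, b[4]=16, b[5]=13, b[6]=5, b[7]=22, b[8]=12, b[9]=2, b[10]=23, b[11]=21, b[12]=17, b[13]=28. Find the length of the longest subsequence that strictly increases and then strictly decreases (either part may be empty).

7

inc[i] = longest strictly increasing subsequence ending at i; dec[i] = longest strictly decreasing subsequence starting at i:
i:      0  1  2  3  4  5  6  7  8  9 10 11 12 13
b[i]:   6  2 28 32 16 13  5 22 12  2 23 21 17 28
inc:    1  1  2  3  2  2  2  3  3  1  4  4  4  5
dec:    3  1  5  5  4  3  2  3  2  1  3  2  1  1
Best peak at i=3 (value 32): inc=3, dec=5, length 3+5−1 = 7.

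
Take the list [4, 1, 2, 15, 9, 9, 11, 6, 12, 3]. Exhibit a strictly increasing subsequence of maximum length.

Patience tails give the LIS length; then backtrack through the dp parents:
4 → extends → [4]
1 → replaces 4 → [1]
2 → extends → [1, 2]
15 → extends → [1, 2, 15]
9 → replaces 15 → [1, 2, 9]
9 → already a tail → [1, 2, 9]
11 → extends → [1, 2, 9, 11]
6 → replaces 9 → [1, 2, 6, 11]
12 → extends → [1, 2, 6, 11, 12]
3 → replaces 6 → [1, 2, 3, 11, 12]
Length 5; one witness is 1, 2, 9, 11, 12.

1, 2, 9, 11, 12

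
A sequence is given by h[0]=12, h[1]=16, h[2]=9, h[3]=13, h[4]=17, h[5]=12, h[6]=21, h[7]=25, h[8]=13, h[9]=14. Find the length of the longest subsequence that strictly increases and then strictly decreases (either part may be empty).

6

inc[i] = longest strictly increasing subsequence ending at i; dec[i] = longest strictly decreasing subsequence starting at i:
i:      0  1  2  3  4  5  6  7  8  9
h[i]:  12 16  9 13 17 12 21 25 13 14
inc:    1  2  1  2  3  2  4  5  3  4
dec:    2  3  1  2  2  1  2  2  1  1
Best peak at i=7 (value 25): inc=5, dec=2, length 5+2−1 = 6.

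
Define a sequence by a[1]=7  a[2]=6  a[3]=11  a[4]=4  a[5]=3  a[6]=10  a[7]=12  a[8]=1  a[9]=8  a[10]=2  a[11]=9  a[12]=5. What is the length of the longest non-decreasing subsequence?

3

Track the smallest tail for each achievable length (allowing ties):
7 → extends → [7]
6 → replaces 7 → [6]
11 → extends → [6, 11]
4 → replaces 6 → [4, 11]
3 → replaces 4 → [3, 11]
10 → replaces 11 → [3, 10]
12 → extends → [3, 10, 12]
1 → replaces 3 → [1, 10, 12]
8 → replaces 10 → [1, 8, 12]
2 → replaces 8 → [1, 2, 12]
9 → replaces 12 → [1, 2, 9]
5 → replaces 9 → [1, 2, 5]
Three tails, so the longest non-decreasing subsequence has length 3 (e.g. 7, 11, 12).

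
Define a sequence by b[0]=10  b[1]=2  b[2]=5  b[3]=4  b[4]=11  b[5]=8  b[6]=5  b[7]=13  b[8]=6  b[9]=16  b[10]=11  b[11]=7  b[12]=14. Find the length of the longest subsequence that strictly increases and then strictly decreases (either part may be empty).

7

inc[i] = longest strictly increasing subsequence ending at i; dec[i] = longest strictly decreasing subsequence starting at i:
i:      0  1  2  3  4  5  6  7  8  9 10 11 12
b[i]:  10  2  5  4 11  8  5 13  6 16 11  7 14
inc:    1  1  2  2  3  3  3  4  4  5  5  5  6
dec:    3  1  2  1  3  2  1  3  1  3  2  1  1
Best peak at i=9 (value 16): inc=5, dec=3, length 5+3−1 = 7.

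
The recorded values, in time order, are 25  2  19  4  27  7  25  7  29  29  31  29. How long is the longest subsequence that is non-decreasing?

7

Let dp[i] be the length of the longest such subsequence ending at index i:
i:      1  2  3  4  5  6  7  8  9 10 11 12
a[i]:  25  2 19  4 27  7 25  7 29 29 31 29
dp:     1  1  2  2  3  3  4  4  5  6  7  7
Maximum dp value is 7.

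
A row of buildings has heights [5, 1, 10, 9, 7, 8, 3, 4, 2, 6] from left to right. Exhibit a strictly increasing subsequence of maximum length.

Patience tails give the LIS length; then backtrack through the dp parents:
5 → extends → [5]
1 → replaces 5 → [1]
10 → extends → [1, 10]
9 → replaces 10 → [1, 9]
7 → replaces 9 → [1, 7]
8 → extends → [1, 7, 8]
3 → replaces 7 → [1, 3, 8]
4 → replaces 8 → [1, 3, 4]
2 → replaces 3 → [1, 2, 4]
6 → extends → [1, 2, 4, 6]
Length 4; one witness is 1, 3, 4, 6.

1, 3, 4, 6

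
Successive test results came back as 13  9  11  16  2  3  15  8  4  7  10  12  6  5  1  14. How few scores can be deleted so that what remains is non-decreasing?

9

Fewest deletions = n − (longest non-decreasing subsequence).
i:      1  2  3  4  5  6  7  8  9 10 11 12 13 14 15 16
a[i]:  13  9 11 16  2  3 15  8  4  7 10 12  6  5  1 14
dp:     1  1  2  3  1  2  3  3  3  4  5  6  4  4  1  7
max dp = 7, so deletions = 16 − 7 = 9.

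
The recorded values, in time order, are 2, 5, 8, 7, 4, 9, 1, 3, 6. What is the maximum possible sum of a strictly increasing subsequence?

Let S[i] be the best sum of a strictly increasing subsequence ending at i:
i:      1  2  3  4  5  6  7  8  9
a[i]:   2  5  8  7  4  9  1  3  6
S:      2  7 15 14  6 24  1  5 13
Maximum is 24 (e.g. 2 + 5 + 8 + 9).

24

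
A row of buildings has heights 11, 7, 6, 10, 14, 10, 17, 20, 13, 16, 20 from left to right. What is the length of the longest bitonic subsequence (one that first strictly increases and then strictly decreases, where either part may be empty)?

6

inc[i] = longest strictly increasing subsequence ending at i; dec[i] = longest strictly decreasing subsequence starting at i:
i:      1  2  3  4  5  6  7  8  9 10 11
a[i]:  11  7  6 10 14 10 17 20 13 16 20
inc:    1  1  1  2  3  2  4  5  3  4  5
dec:    3  2  1  1  2  1  2  2  1  1  1
Best peak at i=8 (value 20): inc=5, dec=2, length 5+2−1 = 6.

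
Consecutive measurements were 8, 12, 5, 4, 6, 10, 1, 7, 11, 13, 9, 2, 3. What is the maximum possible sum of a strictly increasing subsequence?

45

Let S[i] be the best sum of a strictly increasing subsequence ending at i:
i:      1  2  3  4  5  6  7  8  9 10 11 12 13
a[i]:   8 12  5  4  6 10  1  7 11 13  9  2  3
S:      8 20  5  4 11 21  1 18 32 45 27  3  6
Maximum is 45 (e.g. 5 + 6 + 10 + 11 + 13).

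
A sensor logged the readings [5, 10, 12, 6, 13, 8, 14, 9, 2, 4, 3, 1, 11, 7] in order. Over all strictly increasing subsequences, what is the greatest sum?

Let S[i] be the best sum of a strictly increasing subsequence ending at i:
i:      1  2  3  4  5  6  7  8  9 10 11 12 13 14
a[i]:   5 10 12  6 13  8 14  9  2  4  3  1 11  7
S:      5 15 27 11 40 19 54 28  2  6  5  1 39 18
Maximum is 54 (e.g. 5 + 10 + 12 + 13 + 14).

54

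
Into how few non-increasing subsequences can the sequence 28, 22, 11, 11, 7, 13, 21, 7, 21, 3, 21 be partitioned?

3

The minimum number of non-increasing subsequences covering a sequence equals the length of its longest strictly increasing subsequence.
LIS length is 3 (e.g. 11, 13, 21), so 3 piles are needed.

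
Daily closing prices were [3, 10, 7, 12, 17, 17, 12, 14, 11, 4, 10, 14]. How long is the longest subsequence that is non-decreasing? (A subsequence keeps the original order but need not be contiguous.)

Track the smallest tail for each achievable length (allowing ties):
3 → extends → [3]
10 → extends → [3, 10]
7 → replaces 10 → [3, 7]
12 → extends → [3, 7, 12]
17 → extends → [3, 7, 12, 17]
17 → extends → [3, 7, 12, 17, 17]
12 → replaces 17 → [3, 7, 12, 12, 17]
14 → replaces 17 → [3, 7, 12, 12, 14]
11 → replaces 12 → [3, 7, 11, 12, 14]
4 → replaces 7 → [3, 4, 11, 12, 14]
10 → replaces 11 → [3, 4, 10, 12, 14]
14 → extends → [3, 4, 10, 12, 14, 14]
Six tails, so the longest non-decreasing subsequence has length 6 (e.g. 3, 10, 12, 12, 14, 14).

6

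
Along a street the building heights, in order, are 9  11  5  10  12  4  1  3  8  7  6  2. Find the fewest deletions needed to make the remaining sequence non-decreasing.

9

Fewest deletions = n − (longest non-decreasing subsequence).
i:      1  2  3  4  5  6  7  8  9 10 11 12
a[i]:   9 11  5 10 12  4  1  3  8  7  6  2
dp:     1  2  1  2  3  1  1  2  3  3  3  2
max dp = 3, so deletions = 12 − 3 = 9.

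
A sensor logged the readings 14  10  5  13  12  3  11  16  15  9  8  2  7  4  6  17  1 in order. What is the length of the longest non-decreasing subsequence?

4

Track the smallest tail for each achievable length (allowing ties):
14 → extends → [14]
10 → replaces 14 → [10]
5 → replaces 10 → [5]
13 → extends → [5, 13]
12 → replaces 13 → [5, 12]
3 → replaces 5 → [3, 12]
11 → replaces 12 → [3, 11]
16 → extends → [3, 11, 16]
15 → replaces 16 → [3, 11, 15]
9 → replaces 11 → [3, 9, 15]
8 → replaces 9 → [3, 8, 15]
2 → replaces 3 → [2, 8, 15]
7 → replaces 8 → [2, 7, 15]
4 → replaces 7 → [2, 4, 15]
6 → replaces 15 → [2, 4, 6]
17 → extends → [2, 4, 6, 17]
1 → replaces 2 → [1, 4, 6, 17]
Four tails, so the longest non-decreasing subsequence has length 4 (e.g. 10, 13, 16, 17).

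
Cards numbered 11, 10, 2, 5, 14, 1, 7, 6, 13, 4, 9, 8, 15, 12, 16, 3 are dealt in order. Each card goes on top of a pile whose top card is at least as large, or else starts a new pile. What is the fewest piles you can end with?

6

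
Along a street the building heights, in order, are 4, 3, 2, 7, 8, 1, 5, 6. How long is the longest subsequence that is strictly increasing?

3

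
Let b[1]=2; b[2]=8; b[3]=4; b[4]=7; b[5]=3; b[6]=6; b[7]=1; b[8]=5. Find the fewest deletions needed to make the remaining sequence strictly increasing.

Fewest deletions = n − (longest strictly increasing subsequence).
i:     1 2 3 4 5 6 7 8
b[i]:  2 8 4 7 3 6 1 5
dp:    1 2 2 3 2 3 1 3
max dp = 3, so deletions = 8 − 3 = 5.

5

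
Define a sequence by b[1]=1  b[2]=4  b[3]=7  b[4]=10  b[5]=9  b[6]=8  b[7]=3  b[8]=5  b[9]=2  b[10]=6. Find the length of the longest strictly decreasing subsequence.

Negate each value so 'decreasing' becomes 'increasing', then run patience tails on the negated sequence:
-1 → extends → [-1]
-4 → replaces -1 → [-4]
-7 → replaces -4 → [-7]
-10 → replaces -7 → [-10]
-9 → extends → [-10, -9]
-8 → extends → [-10, -9, -8]
-3 → extends → [-10, -9, -8, -3]
-5 → replaces -3 → [-10, -9, -8, -5]
-2 → extends → [-10, -9, -8, -5, -2]
-6 → replaces -5 → [-10, -9, -8, -6, -2]
Five tails, so the longest strictly decreasing subsequence of the original has length 5.

5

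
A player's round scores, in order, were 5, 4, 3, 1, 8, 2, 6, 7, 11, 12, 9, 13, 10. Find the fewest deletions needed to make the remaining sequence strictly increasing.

6

Fewest deletions = n − (longest strictly increasing subsequence).
i:      1  2  3  4  5  6  7  8  9 10 11 12 13
a[i]:   5  4  3  1  8  2  6  7 11 12  9 13 10
dp:     1  1  1  1  2  2  3  4  5  6  5  7  6
max dp = 7, so deletions = 13 − 7 = 6.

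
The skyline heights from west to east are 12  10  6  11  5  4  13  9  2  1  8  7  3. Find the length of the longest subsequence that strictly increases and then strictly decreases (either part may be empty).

inc[i] = longest strictly increasing subsequence ending at i; dec[i] = longest strictly decreasing subsequence starting at i:
i:      1  2  3  4  5  6  7  8  9 10 11 12 13
a[i]:  12 10  6 11  5  4 13  9  2  1  8  7  3
inc:    1  1  1  2  1  1  3  2  1  1  2  2  2
dec:    7  6  5  5  4  3  5  4  2  1  3  2  1
Best peak at i=1 (value 12): inc=1, dec=7, length 1+7−1 = 7.

7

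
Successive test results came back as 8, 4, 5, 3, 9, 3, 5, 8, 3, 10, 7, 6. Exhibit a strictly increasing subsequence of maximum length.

4, 5, 9, 10

Patience tails give the LIS length; then backtrack through the dp parents:
8 → extends → [8]
4 → replaces 8 → [4]
5 → extends → [4, 5]
3 → replaces 4 → [3, 5]
9 → extends → [3, 5, 9]
3 → already a tail → [3, 5, 9]
5 → already a tail → [3, 5, 9]
8 → replaces 9 → [3, 5, 8]
3 → already a tail → [3, 5, 8]
10 → extends → [3, 5, 8, 10]
7 → replaces 8 → [3, 5, 7, 10]
6 → replaces 7 → [3, 5, 6, 10]
Length 4; one witness is 4, 5, 9, 10.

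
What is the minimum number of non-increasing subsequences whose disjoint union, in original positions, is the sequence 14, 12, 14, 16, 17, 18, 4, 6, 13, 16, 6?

5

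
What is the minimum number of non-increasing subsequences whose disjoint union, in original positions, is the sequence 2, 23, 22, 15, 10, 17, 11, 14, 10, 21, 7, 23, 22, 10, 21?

Place each on the leftmost legal pile:
2 → new pile 1 (tops now [2])
23 → new pile 2 (tops now [2, 23])
22 → pile 2 (tops now [2, 22])
15 → pile 2 (tops now [2, 15])
10 → pile 2 (tops now [2, 10])
17 → new pile 3 (tops now [2, 10, 17])
11 → pile 3 (tops now [2, 10, 11])
14 → new pile 4 (tops now [2, 10, 11, 14])
10 → pile 2 (tops now [2, 10, 11, 14])
21 → new pile 5 (tops now [2, 10, 11, 14, 21])
7 → pile 2 (tops now [2, 7, 11, 14, 21])
23 → new pile 6 (tops now [2, 7, 11, 14, 21, 23])
22 → pile 6 (tops now [2, 7, 11, 14, 21, 22])
10 → pile 3 (tops now [2, 7, 10, 14, 21, 22])
21 → pile 5 (tops now [2, 7, 10, 14, 21, 22])
Six piles.

6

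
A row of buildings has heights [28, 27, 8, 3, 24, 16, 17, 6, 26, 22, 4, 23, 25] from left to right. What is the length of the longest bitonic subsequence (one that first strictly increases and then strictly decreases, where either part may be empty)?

inc[i] = longest strictly increasing subsequence ending at i; dec[i] = longest strictly decreasing subsequence starting at i:
i:      1  2  3  4  5  6  7  8  9 10 11 12 13
a[i]:  28 27  8  3 24 16 17  6 26 22  4 23 25
inc:    1  1  1  1  2  2  3  2  4  4  2  5  6
dec:    6  5  3  1  4  3  3  2  3  2  1  1  1
Best peak at i=1 (value 28): inc=1, dec=6, length 1+6−1 = 6.

6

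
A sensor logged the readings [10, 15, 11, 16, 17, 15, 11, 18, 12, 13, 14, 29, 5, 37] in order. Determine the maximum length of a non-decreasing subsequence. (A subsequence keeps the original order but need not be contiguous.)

8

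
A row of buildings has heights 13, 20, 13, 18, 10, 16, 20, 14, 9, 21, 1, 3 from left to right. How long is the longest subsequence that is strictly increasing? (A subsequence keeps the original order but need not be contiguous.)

4

Track the smallest tail for each achievable length (strict):
13 → extends → [13]
20 → extends → [13, 20]
13 → already a tail → [13, 20]
18 → replaces 20 → [13, 18]
10 → replaces 13 → [10, 18]
16 → replaces 18 → [10, 16]
20 → extends → [10, 16, 20]
14 → replaces 16 → [10, 14, 20]
9 → replaces 10 → [9, 14, 20]
21 → extends → [9, 14, 20, 21]
1 → replaces 9 → [1, 14, 20, 21]
3 → replaces 14 → [1, 3, 20, 21]
Four tails, so the longest strictly increasing subsequence has length 4 (e.g. 13, 18, 20, 21).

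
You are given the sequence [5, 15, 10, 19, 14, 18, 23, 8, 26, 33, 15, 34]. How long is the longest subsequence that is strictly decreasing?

Negate each value so 'decreasing' becomes 'increasing', then run patience tails on the negated sequence:
-5 → extends → [-5]
-15 → replaces -5 → [-15]
-10 → extends → [-15, -10]
-19 → replaces -15 → [-19, -10]
-14 → replaces -10 → [-19, -14]
-18 → replaces -14 → [-19, -18]
-23 → replaces -19 → [-23, -18]
-8 → extends → [-23, -18, -8]
-26 → replaces -23 → [-26, -18, -8]
-33 → replaces -26 → [-33, -18, -8]
-15 → replaces -8 → [-33, -18, -15]
-34 → replaces -33 → [-34, -18, -15]
Three tails, so the longest strictly decreasing subsequence of the original has length 3.

3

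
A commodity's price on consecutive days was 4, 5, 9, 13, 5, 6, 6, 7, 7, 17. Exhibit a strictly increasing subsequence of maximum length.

4, 5, 9, 13, 17

Patience tails give the LIS length; then backtrack through the dp parents:
4 → extends → [4]
5 → extends → [4, 5]
9 → extends → [4, 5, 9]
13 → extends → [4, 5, 9, 13]
5 → already a tail → [4, 5, 9, 13]
6 → replaces 9 → [4, 5, 6, 13]
6 → already a tail → [4, 5, 6, 13]
7 → replaces 13 → [4, 5, 6, 7]
7 → already a tail → [4, 5, 6, 7]
17 → extends → [4, 5, 6, 7, 17]
Length 5; one witness is 4, 5, 9, 13, 17.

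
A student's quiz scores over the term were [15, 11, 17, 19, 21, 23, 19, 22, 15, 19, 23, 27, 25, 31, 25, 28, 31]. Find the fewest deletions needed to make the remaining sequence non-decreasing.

7

Fewest deletions = n − (longest non-decreasing subsequence).
i:      1  2  3  4  5  6  7  8  9 10 11 12 13 14 15 16 17
a[i]:  15 11 17 19 21 23 19 22 15 19 23 27 25 31 25 28 31
dp:     1  1  2  3  4  5  4  5  2  5  6  7  7  8  8  9 10
max dp = 10, so deletions = 17 − 10 = 7.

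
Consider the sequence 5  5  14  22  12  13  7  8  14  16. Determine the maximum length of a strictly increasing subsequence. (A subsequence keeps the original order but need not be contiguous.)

Let dp[i] be the length of the longest such subsequence ending at index i:
i:      1  2  3  4  5  6  7  8  9 10
a[i]:   5  5 14 22 12 13  7  8 14 16
dp:     1  1  2  3  2  3  2  3  4  5
Maximum dp value is 5.

5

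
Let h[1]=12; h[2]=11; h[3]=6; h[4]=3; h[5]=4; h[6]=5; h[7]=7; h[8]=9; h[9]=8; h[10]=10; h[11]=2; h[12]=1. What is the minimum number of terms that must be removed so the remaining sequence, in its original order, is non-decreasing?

Fewest deletions = n − (longest non-decreasing subsequence).
Patience tails:
12 → extends → [12]
11 → replaces 12 → [11]
6 → replaces 11 → [6]
3 → replaces 6 → [3]
4 → extends → [3, 4]
5 → extends → [3, 4, 5]
7 → extends → [3, 4, 5, 7]
9 → extends → [3, 4, 5, 7, 9]
8 → replaces 9 → [3, 4, 5, 7, 8]
10 → extends → [3, 4, 5, 7, 8, 10]
2 → replaces 3 → [2, 4, 5, 7, 8, 10]
1 → replaces 2 → [1, 4, 5, 7, 8, 10]
Longest non-decreasing subsequence has length 6, so deletions = 12 − 6 = 6.

6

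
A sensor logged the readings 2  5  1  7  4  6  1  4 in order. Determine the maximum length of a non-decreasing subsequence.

3

Track the smallest tail for each achievable length (allowing ties):
2 → extends → [2]
5 → extends → [2, 5]
1 → replaces 2 → [1, 5]
7 → extends → [1, 5, 7]
4 → replaces 5 → [1, 4, 7]
6 → replaces 7 → [1, 4, 6]
1 → replaces 4 → [1, 1, 6]
4 → replaces 6 → [1, 1, 4]
Three tails, so the longest non-decreasing subsequence has length 3 (e.g. 2, 5, 7).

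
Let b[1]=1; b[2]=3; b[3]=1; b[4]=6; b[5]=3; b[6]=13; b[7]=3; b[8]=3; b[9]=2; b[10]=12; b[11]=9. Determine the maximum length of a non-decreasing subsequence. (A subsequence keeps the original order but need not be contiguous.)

6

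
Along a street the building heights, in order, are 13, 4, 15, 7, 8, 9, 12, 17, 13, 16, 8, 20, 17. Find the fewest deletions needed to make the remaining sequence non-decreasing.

Fewest deletions = n − (longest non-decreasing subsequence).
i:      1  2  3  4  5  6  7  8  9 10 11 12 13
a[i]:  13  4 15  7  8  9 12 17 13 16  8 20 17
dp:     1  1  2  2  3  4  5  6  6  7  4  8  8
max dp = 8, so deletions = 13 − 8 = 5.

5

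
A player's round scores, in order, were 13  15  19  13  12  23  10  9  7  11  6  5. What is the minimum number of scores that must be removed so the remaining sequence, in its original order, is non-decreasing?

Fewest deletions = n − (longest non-decreasing subsequence).
Patience tails:
13 → extends → [13]
15 → extends → [13, 15]
19 → extends → [13, 15, 19]
13 → replaces 15 → [13, 13, 19]
12 → replaces 13 → [12, 13, 19]
23 → extends → [12, 13, 19, 23]
10 → replaces 12 → [10, 13, 19, 23]
9 → replaces 10 → [9, 13, 19, 23]
7 → replaces 9 → [7, 13, 19, 23]
11 → replaces 13 → [7, 11, 19, 23]
6 → replaces 7 → [6, 11, 19, 23]
5 → replaces 6 → [5, 11, 19, 23]
Longest non-decreasing subsequence has length 4, so deletions = 12 − 4 = 8.

8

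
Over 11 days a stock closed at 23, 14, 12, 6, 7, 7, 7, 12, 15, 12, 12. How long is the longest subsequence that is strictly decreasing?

4

Negate each value so 'decreasing' becomes 'increasing', then run patience tails on the negated sequence:
-23 → extends → [-23]
-14 → extends → [-23, -14]
-12 → extends → [-23, -14, -12]
-6 → extends → [-23, -14, -12, -6]
-7 → replaces -6 → [-23, -14, -12, -7]
-7 → already a tail → [-23, -14, -12, -7]
-7 → already a tail → [-23, -14, -12, -7]
-12 → already a tail → [-23, -14, -12, -7]
-15 → replaces -14 → [-23, -15, -12, -7]
-12 → already a tail → [-23, -15, -12, -7]
-12 → already a tail → [-23, -15, -12, -7]
Four tails, so the longest strictly decreasing subsequence of the original has length 4.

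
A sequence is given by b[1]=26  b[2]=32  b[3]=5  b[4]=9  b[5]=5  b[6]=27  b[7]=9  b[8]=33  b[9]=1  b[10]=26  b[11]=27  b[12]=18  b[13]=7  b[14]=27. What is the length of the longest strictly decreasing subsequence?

5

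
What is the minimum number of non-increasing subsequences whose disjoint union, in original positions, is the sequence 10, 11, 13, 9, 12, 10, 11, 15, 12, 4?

4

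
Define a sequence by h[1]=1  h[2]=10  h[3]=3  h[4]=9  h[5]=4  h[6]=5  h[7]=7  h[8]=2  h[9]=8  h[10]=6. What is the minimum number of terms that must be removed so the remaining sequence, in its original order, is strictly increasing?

4

Fewest deletions = n − (longest strictly increasing subsequence).
Patience tails:
1 → extends → [1]
10 → extends → [1, 10]
3 → replaces 10 → [1, 3]
9 → extends → [1, 3, 9]
4 → replaces 9 → [1, 3, 4]
5 → extends → [1, 3, 4, 5]
7 → extends → [1, 3, 4, 5, 7]
2 → replaces 3 → [1, 2, 4, 5, 7]
8 → extends → [1, 2, 4, 5, 7, 8]
6 → replaces 7 → [1, 2, 4, 5, 6, 8]
Longest strictly increasing subsequence has length 6, so deletions = 10 − 6 = 4.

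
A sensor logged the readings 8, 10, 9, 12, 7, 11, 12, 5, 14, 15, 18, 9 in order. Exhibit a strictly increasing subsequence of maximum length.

8, 10, 11, 12, 14, 15, 18

Patience tails give the LIS length; then backtrack through the dp parents:
8 → extends → [8]
10 → extends → [8, 10]
9 → replaces 10 → [8, 9]
12 → extends → [8, 9, 12]
7 → replaces 8 → [7, 9, 12]
11 → replaces 12 → [7, 9, 11]
12 → extends → [7, 9, 11, 12]
5 → replaces 7 → [5, 9, 11, 12]
14 → extends → [5, 9, 11, 12, 14]
15 → extends → [5, 9, 11, 12, 14, 15]
18 → extends → [5, 9, 11, 12, 14, 15, 18]
9 → already a tail → [5, 9, 11, 12, 14, 15, 18]
Length 7; one witness is 8, 10, 11, 12, 14, 15, 18.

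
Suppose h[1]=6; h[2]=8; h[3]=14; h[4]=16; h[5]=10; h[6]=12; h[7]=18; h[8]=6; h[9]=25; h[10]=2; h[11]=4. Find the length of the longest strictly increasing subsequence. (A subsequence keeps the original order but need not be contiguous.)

6

Track the smallest tail for each achievable length (strict):
6 → extends → [6]
8 → extends → [6, 8]
14 → extends → [6, 8, 14]
16 → extends → [6, 8, 14, 16]
10 → replaces 14 → [6, 8, 10, 16]
12 → replaces 16 → [6, 8, 10, 12]
18 → extends → [6, 8, 10, 12, 18]
6 → already a tail → [6, 8, 10, 12, 18]
25 → extends → [6, 8, 10, 12, 18, 25]
2 → replaces 6 → [2, 8, 10, 12, 18, 25]
4 → replaces 8 → [2, 4, 10, 12, 18, 25]
Six tails, so the longest strictly increasing subsequence has length 6 (e.g. 6, 8, 14, 16, 18, 25).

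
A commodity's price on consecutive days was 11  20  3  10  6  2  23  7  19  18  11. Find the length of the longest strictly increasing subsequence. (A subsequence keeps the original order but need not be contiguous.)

4

Track the smallest tail for each achievable length (strict):
11 → extends → [11]
20 → extends → [11, 20]
3 → replaces 11 → [3, 20]
10 → replaces 20 → [3, 10]
6 → replaces 10 → [3, 6]
2 → replaces 3 → [2, 6]
23 → extends → [2, 6, 23]
7 → replaces 23 → [2, 6, 7]
19 → extends → [2, 6, 7, 19]
18 → replaces 19 → [2, 6, 7, 18]
11 → replaces 18 → [2, 6, 7, 11]
Four tails, so the longest strictly increasing subsequence has length 4 (e.g. 3, 6, 7, 19).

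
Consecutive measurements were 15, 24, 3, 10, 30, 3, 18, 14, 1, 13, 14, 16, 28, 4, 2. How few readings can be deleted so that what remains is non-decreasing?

Fewest deletions = n − (longest non-decreasing subsequence).
Patience tails:
15 → extends → [15]
24 → extends → [15, 24]
3 → replaces 15 → [3, 24]
10 → replaces 24 → [3, 10]
30 → extends → [3, 10, 30]
3 → replaces 10 → [3, 3, 30]
18 → replaces 30 → [3, 3, 18]
14 → replaces 18 → [3, 3, 14]
1 → replaces 3 → [1, 3, 14]
13 → replaces 14 → [1, 3, 13]
14 → extends → [1, 3, 13, 14]
16 → extends → [1, 3, 13, 14, 16]
28 → extends → [1, 3, 13, 14, 16, 28]
4 → replaces 13 → [1, 3, 4, 14, 16, 28]
2 → replaces 3 → [1, 2, 4, 14, 16, 28]
Longest non-decreasing subsequence has length 6, so deletions = 15 − 6 = 9.

9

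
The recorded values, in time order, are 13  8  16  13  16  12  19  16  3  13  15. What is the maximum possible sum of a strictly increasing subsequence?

56

Let S[i] be the best sum of a strictly increasing subsequence ending at i:
i:      1  2  3  4  5  6  7  8  9 10 11
a[i]:  13  8 16 13 16 12 19 16  3 13 15
S:     13  8 29 21 37 20 56 37  3 33 48
Maximum is 56 (e.g. 8 + 13 + 16 + 19).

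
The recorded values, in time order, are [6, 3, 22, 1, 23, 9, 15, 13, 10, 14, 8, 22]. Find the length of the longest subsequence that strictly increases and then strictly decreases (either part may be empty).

inc[i] = longest strictly increasing subsequence ending at i; dec[i] = longest strictly decreasing subsequence starting at i:
i:      1  2  3  4  5  6  7  8  9 10 11 12
a[i]:   6  3 22  1 23  9 15 13 10 14  8 22
inc:    1  1  2  1  3  2  3  3  3  4  2  5
dec:    3  2  5  1  5  2  4  3  2  2  1  1
Best peak at i=5 (value 23): inc=3, dec=5, length 3+5−1 = 7.

7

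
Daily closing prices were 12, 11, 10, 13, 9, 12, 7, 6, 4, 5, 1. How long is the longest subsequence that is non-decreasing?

Track the smallest tail for each achievable length (allowing ties):
12 → extends → [12]
11 → replaces 12 → [11]
10 → replaces 11 → [10]
13 → extends → [10, 13]
9 → replaces 10 → [9, 13]
12 → replaces 13 → [9, 12]
7 → replaces 9 → [7, 12]
6 → replaces 7 → [6, 12]
4 → replaces 6 → [4, 12]
5 → replaces 12 → [4, 5]
1 → replaces 4 → [1, 5]
Two tails, so the longest non-decreasing subsequence has length 2 (e.g. 12, 13).

2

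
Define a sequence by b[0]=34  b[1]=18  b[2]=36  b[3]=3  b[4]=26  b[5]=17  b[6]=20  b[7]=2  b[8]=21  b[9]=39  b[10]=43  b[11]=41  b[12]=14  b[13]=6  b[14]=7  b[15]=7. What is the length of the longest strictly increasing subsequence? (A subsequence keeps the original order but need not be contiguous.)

Let dp[i] be the length of the longest such subsequence ending at index i:
i:      0  1  2  3  4  5  6  7  8  9 10 11 12 13 14 15
b[i]:  34 18 36  3 26 17 20  2 21 39 43 41 14  6  7  7
dp:     1  1  2  1  2  2  3  1  4  5  6  6  2  2  3  3
Maximum dp value is 6.

6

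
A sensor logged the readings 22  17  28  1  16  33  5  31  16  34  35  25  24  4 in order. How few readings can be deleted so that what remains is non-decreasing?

Fewest deletions = n − (longest non-decreasing subsequence).
i:      1  2  3  4  5  6  7  8  9 10 11 12 13 14
a[i]:  22 17 28  1 16 33  5 31 16 34 35 25 24  4
dp:     1  1  2  1  2  3  2  3  3  4  5  4  4  2
max dp = 5, so deletions = 14 − 5 = 9.

9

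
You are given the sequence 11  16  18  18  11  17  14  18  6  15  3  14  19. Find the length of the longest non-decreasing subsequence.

Track the smallest tail for each achievable length (allowing ties):
11 → extends → [11]
16 → extends → [11, 16]
18 → extends → [11, 16, 18]
18 → extends → [11, 16, 18, 18]
11 → replaces 16 → [11, 11, 18, 18]
17 → replaces 18 → [11, 11, 17, 18]
14 → replaces 17 → [11, 11, 14, 18]
18 → extends → [11, 11, 14, 18, 18]
6 → replaces 11 → [6, 11, 14, 18, 18]
15 → replaces 18 → [6, 11, 14, 15, 18]
3 → replaces 6 → [3, 11, 14, 15, 18]
14 → replaces 15 → [3, 11, 14, 14, 18]
19 → extends → [3, 11, 14, 14, 18, 19]
Six tails, so the longest non-decreasing subsequence has length 6 (e.g. 11, 16, 18, 18, 18, 19).

6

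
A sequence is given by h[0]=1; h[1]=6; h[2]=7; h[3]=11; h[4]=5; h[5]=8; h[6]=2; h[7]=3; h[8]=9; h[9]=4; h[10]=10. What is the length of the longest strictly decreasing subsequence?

Negate each value so 'decreasing' becomes 'increasing', then run patience tails on the negated sequence:
-1 → extends → [-1]
-6 → replaces -1 → [-6]
-7 → replaces -6 → [-7]
-11 → replaces -7 → [-11]
-5 → extends → [-11, -5]
-8 → replaces -5 → [-11, -8]
-2 → extends → [-11, -8, -2]
-3 → replaces -2 → [-11, -8, -3]
-9 → replaces -8 → [-11, -9, -3]
-4 → replaces -3 → [-11, -9, -4]
-10 → replaces -9 → [-11, -10, -4]
Three tails, so the longest strictly decreasing subsequence of the original has length 3.

3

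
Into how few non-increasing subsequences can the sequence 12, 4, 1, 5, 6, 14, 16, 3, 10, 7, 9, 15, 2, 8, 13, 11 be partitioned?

6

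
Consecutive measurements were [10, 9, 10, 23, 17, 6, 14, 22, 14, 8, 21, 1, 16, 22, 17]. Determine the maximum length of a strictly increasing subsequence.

5

Let dp[i] be the length of the longest such subsequence ending at index i:
i:      1  2  3  4  5  6  7  8  9 10 11 12 13 14 15
a[i]:  10  9 10 23 17  6 14 22 14  8 21  1 16 22 17
dp:     1  1  2  3  3  1  3  4  3  2  4  1  4  5  5
Maximum dp value is 5.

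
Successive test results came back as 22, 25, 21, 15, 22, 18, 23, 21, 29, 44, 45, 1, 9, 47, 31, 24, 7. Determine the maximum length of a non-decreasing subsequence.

7

Track the smallest tail for each achievable length (allowing ties):
22 → extends → [22]
25 → extends → [22, 25]
21 → replaces 22 → [21, 25]
15 → replaces 21 → [15, 25]
22 → replaces 25 → [15, 22]
18 → replaces 22 → [15, 18]
23 → extends → [15, 18, 23]
21 → replaces 23 → [15, 18, 21]
29 → extends → [15, 18, 21, 29]
44 → extends → [15, 18, 21, 29, 44]
45 → extends → [15, 18, 21, 29, 44, 45]
1 → replaces 15 → [1, 18, 21, 29, 44, 45]
9 → replaces 18 → [1, 9, 21, 29, 44, 45]
47 → extends → [1, 9, 21, 29, 44, 45, 47]
31 → replaces 44 → [1, 9, 21, 29, 31, 45, 47]
24 → replaces 29 → [1, 9, 21, 24, 31, 45, 47]
7 → replaces 9 → [1, 7, 21, 24, 31, 45, 47]
Seven tails, so the longest non-decreasing subsequence has length 7 (e.g. 22, 22, 23, 29, 44, 45, 47).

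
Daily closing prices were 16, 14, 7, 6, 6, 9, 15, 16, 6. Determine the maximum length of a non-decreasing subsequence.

Track the smallest tail for each achievable length (allowing ties):
16 → extends → [16]
14 → replaces 16 → [14]
7 → replaces 14 → [7]
6 → replaces 7 → [6]
6 → extends → [6, 6]
9 → extends → [6, 6, 9]
15 → extends → [6, 6, 9, 15]
16 → extends → [6, 6, 9, 15, 16]
6 → replaces 9 → [6, 6, 6, 15, 16]
Five tails, so the longest non-decreasing subsequence has length 5 (e.g. 6, 6, 9, 15, 16).

5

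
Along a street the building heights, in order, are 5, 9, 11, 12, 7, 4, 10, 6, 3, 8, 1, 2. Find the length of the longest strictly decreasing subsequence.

5

Negate each value so 'decreasing' becomes 'increasing', then run patience tails on the negated sequence:
-5 → extends → [-5]
-9 → replaces -5 → [-9]
-11 → replaces -9 → [-11]
-12 → replaces -11 → [-12]
-7 → extends → [-12, -7]
-4 → extends → [-12, -7, -4]
-10 → replaces -7 → [-12, -10, -4]
-6 → replaces -4 → [-12, -10, -6]
-3 → extends → [-12, -10, -6, -3]
-8 → replaces -6 → [-12, -10, -8, -3]
-1 → extends → [-12, -10, -8, -3, -1]
-2 → replaces -1 → [-12, -10, -8, -3, -2]
Five tails, so the longest strictly decreasing subsequence of the original has length 5.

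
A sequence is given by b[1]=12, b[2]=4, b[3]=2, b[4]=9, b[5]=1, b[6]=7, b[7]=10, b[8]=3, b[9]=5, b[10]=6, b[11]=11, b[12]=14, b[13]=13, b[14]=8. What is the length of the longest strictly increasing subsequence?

6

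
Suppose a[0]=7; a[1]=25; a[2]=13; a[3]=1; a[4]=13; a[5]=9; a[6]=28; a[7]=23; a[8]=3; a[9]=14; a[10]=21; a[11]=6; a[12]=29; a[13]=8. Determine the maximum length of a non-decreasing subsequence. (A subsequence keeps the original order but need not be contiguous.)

6

Let dp[i] be the length of the longest such subsequence ending at index i:
i:      0  1  2  3  4  5  6  7  8  9 10 11 12 13
a[i]:   7 25 13  1 13  9 28 23  3 14 21  6 29  8
dp:     1  2  2  1  3  2  4  4  2  4  5  3  6  4
Maximum dp value is 6.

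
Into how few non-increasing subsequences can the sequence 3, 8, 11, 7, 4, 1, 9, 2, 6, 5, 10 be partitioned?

4

Place each on the leftmost legal pile:
3 → new pile 1 (tops now [3])
8 → new pile 2 (tops now [3, 8])
11 → new pile 3 (tops now [3, 8, 11])
7 → pile 2 (tops now [3, 7, 11])
4 → pile 2 (tops now [3, 4, 11])
1 → pile 1 (tops now [1, 4, 11])
9 → pile 3 (tops now [1, 4, 9])
2 → pile 2 (tops now [1, 2, 9])
6 → pile 3 (tops now [1, 2, 6])
5 → pile 3 (tops now [1, 2, 5])
10 → new pile 4 (tops now [1, 2, 5, 10])
Four piles.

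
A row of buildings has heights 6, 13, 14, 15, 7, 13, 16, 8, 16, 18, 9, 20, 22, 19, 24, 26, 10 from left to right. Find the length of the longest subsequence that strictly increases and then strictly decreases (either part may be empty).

inc[i] = longest strictly increasing subsequence ending at i; dec[i] = longest strictly decreasing subsequence starting at i:
i:      1  2  3  4  5  6  7  8  9 10 11 12 13 14 15 16 17
a[i]:   6 13 14 15  7 13 16  8 16 18  9 20 22 19 24 26 10
inc:    1  2  3  4  2  3  5  3  5  6  4  7  8  7  9 10  5
dec:    1  2  3  3  1  2  2  1  2  2  1  3  3  2  2  2  1
Best peak at i=16 (value 26): inc=10, dec=2, length 10+2−1 = 11.

11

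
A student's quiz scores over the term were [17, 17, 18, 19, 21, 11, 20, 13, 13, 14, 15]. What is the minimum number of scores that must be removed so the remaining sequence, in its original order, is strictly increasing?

Fewest deletions = n − (longest strictly increasing subsequence).
Patience tails:
17 → extends → [17]
17 → already a tail → [17]
18 → extends → [17, 18]
19 → extends → [17, 18, 19]
21 → extends → [17, 18, 19, 21]
11 → replaces 17 → [11, 18, 19, 21]
20 → replaces 21 → [11, 18, 19, 20]
13 → replaces 18 → [11, 13, 19, 20]
13 → already a tail → [11, 13, 19, 20]
14 → replaces 19 → [11, 13, 14, 20]
15 → replaces 20 → [11, 13, 14, 15]
Longest strictly increasing subsequence has length 4, so deletions = 11 − 4 = 7.

7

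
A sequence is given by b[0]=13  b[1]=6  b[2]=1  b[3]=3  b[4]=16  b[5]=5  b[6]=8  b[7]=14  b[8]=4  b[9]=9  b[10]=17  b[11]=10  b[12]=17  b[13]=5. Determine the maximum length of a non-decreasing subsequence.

Let dp[i] be the length of the longest such subsequence ending at index i:
i:      0  1  2  3  4  5  6  7  8  9 10 11 12 13
b[i]:  13  6  1  3 16  5  8 14  4  9 17 10 17  5
dp:     1  1  1  2  3  3  4  5  3  5  6  6  7  4
Maximum dp value is 7.

7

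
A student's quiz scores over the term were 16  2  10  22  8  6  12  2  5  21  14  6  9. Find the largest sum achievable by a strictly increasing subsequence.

45

Let S[i] be the best sum of a strictly increasing subsequence ending at i:
i:      1  2  3  4  5  6  7  8  9 10 11 12 13
a[i]:  16  2 10 22  8  6 12  2  5 21 14  6  9
S:     16  2 12 38 10  8 24  2  7 45 38 13 22
Maximum is 45 (e.g. 2 + 10 + 12 + 21).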